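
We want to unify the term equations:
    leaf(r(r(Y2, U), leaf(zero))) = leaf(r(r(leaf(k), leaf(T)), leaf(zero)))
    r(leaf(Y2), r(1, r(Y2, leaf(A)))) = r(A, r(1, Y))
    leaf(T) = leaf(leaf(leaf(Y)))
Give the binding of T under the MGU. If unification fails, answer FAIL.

Decompose leaf/1: r(r(Y2, U), leaf(zero)) = r(r(leaf(k), leaf(T)), leaf(zero)).
Decompose r/2: r(Y2, U) = r(leaf(k), leaf(T)),  leaf(zero) = leaf(zero).
Decompose r/2: Y2 = leaf(k),  U = leaf(T).
Bind Y2 := leaf(k); substituting into the one remaining equation that mentions Y2 gives: r(leaf(leaf(k)), r(1, r(leaf(k), leaf(A)))) = r(A, r(1, Y)).
Bind U := leaf(T); no other remaining equation mentions U.
Delete trivial equation leaf(zero) = leaf(zero).
Decompose r/2: leaf(leaf(k)) = A,  r(1, r(leaf(k), leaf(A))) = r(1, Y).
Bind A := leaf(leaf(k)); substituting into the one remaining equation that mentions A gives: r(1, r(leaf(k), leaf(leaf(leaf(k))))) = r(1, Y).
Decompose r/2: 1 = 1,  r(leaf(k), leaf(leaf(leaf(k)))) = Y.
Delete trivial equation 1 = 1.
Bind Y := r(leaf(k), leaf(leaf(leaf(k)))); substituting into the remaining equation gives: leaf(T) = leaf(leaf(leaf(r(leaf(k), leaf(leaf(leaf(k))))))).
Decompose leaf/1: T = leaf(leaf(r(leaf(k), leaf(leaf(leaf(k)))))).
Bind T := leaf(leaf(r(leaf(k), leaf(leaf(leaf(k)))))). Substituting into the earlier binding gives U := leaf(leaf(leaf(r(leaf(k), leaf(leaf(leaf(k))))))).
MGU = { Y2 := leaf(k), U := leaf(leaf(leaf(r(leaf(k), leaf(leaf(leaf(k))))))), A := leaf(leaf(k)), Y := r(leaf(k), leaf(leaf(leaf(k)))), T := leaf(leaf(r(leaf(k), leaf(leaf(leaf(k)))))) }, so T := leaf(leaf(r(leaf(k), leaf(leaf(leaf(k)))))).

leaf(leaf(r(leaf(k), leaf(leaf(leaf(k))))))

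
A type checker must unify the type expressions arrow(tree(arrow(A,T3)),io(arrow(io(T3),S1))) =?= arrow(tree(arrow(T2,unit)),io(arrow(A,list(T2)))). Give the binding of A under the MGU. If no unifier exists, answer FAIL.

io(unit)

Decompose arrow/2: tree(arrow(A,T3)) =?= tree(arrow(T2,unit)),  io(arrow(io(T3),S1)) =?= io(arrow(A,list(T2))).
Decompose tree/1: arrow(A,T3) =?= arrow(T2,unit).
Decompose arrow/2: A =?= T2,  T3 =?= unit.
Bind A := T2; substituting into the one remaining equation that mentions A gives: io(arrow(io(T3),S1)) =?= io(arrow(T2,list(T2))).
Bind T3 := unit; substituting into the remaining equation gives: io(arrow(io(unit),S1)) =?= io(arrow(T2,list(T2))).
Decompose io/1: arrow(io(unit),S1) =?= arrow(T2,list(T2)).
Decompose arrow/2: io(unit) =?= T2,  S1 =?= list(T2).
Bind T2 := io(unit); substituting into the remaining equation gives: S1 =?= list(io(unit)). Substituting into the earlier binding gives A := io(unit).
Bind S1 := list(io(unit)).
MGU = { A := io(unit), T3 := unit, T2 := io(unit), S1 := list(io(unit)) }, so A := io(unit).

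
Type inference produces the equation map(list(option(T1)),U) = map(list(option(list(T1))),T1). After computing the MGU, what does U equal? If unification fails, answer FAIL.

FAIL

Decompose map/2: list(option(T1)) = list(option(list(T1))),  U = T1.
Decompose list/1: option(T1) = option(list(T1)).
Decompose option/1: T1 = list(T1).
Occurs check fails: T1 occurs in list(T1); the equation T1 = list(T1) has no finite solution.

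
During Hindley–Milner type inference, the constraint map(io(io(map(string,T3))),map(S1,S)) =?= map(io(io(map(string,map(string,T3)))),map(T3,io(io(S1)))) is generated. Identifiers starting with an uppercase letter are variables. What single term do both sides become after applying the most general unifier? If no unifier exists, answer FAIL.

Decompose map/2: io(io(map(string,T3))) =?= io(io(map(string,map(string,T3)))),  map(S1,S) =?= map(T3,io(io(S1))).
Decompose io/1: io(map(string,T3)) =?= io(map(string,map(string,T3))).
Decompose io/1: map(string,T3) =?= map(string,map(string,T3)).
Decompose map/2: string =?= string,  T3 =?= map(string,T3).
Delete trivial equation string =?= string.
Occurs check fails: T3 occurs in map(string,T3); the equation T3 =?= map(string,T3) has no finite solution.

FAIL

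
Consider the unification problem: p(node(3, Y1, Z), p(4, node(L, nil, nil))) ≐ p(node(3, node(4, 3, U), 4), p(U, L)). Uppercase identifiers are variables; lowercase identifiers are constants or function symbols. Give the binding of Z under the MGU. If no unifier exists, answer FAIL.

Decompose p/2: node(3, Y1, Z) ≐ node(3, node(4, 3, U), 4),  p(4, node(L, nil, nil)) ≐ p(U, L).
Decompose node/3: 3 ≐ 3,  Y1 ≐ node(4, 3, U),  Z ≐ 4.
Delete trivial equation 3 ≐ 3.
Bind Y1 := node(4, 3, U); no other remaining equation mentions Y1.
Bind Z := 4; no other remaining equation mentions Z.
Decompose p/2: 4 ≐ U,  node(L, nil, nil) ≐ L.
Bind U := 4; no other remaining equation mentions U. Substituting into the earlier binding gives Y1 := node(4, 3, 4).
Occurs check fails: L occurs in node(L, nil, nil); the equation L ≐ node(L, nil, nil) has no finite solution.

FAIL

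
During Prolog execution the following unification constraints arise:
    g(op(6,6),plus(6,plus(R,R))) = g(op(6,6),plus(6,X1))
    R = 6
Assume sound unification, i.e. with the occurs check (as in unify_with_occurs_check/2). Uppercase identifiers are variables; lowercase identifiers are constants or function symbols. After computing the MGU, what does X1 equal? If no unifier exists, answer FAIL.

plus(6,6)

Decompose g/2: op(6,6) = op(6,6),  plus(6,plus(R,R)) = plus(6,X1).
Delete trivial equation op(6,6) = op(6,6).
Decompose plus/2: 6 = 6,  plus(R,R) = X1.
Delete trivial equation 6 = 6.
Bind X1 := plus(R,R); no other remaining equation mentions X1.
Bind R := 6. Substituting into the earlier binding gives X1 := plus(6,6).
MGU = { X1 ↦ plus(6,6), R ↦ 6 }, so X1 ↦ plus(6,6).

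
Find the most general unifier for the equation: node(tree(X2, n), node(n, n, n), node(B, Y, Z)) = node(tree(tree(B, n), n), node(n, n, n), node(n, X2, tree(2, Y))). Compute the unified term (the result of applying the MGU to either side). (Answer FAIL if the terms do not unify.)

Decompose node/3: tree(X2, n) = tree(tree(B, n), n),  node(n, n, n) = node(n, n, n),  node(B, Y, Z) = node(n, X2, tree(2, Y)).
Decompose tree/2: X2 = tree(B, n),  n = n.
Bind X2 := tree(B, n); substituting into the one remaining equation that mentions X2 gives: node(B, Y, Z) = node(n, tree(B, n), tree(2, Y)).
Delete trivial equation n = n.
Delete trivial equation node(n, n, n) = node(n, n, n).
Decompose node/3: B = n,  Y = tree(B, n),  Z = tree(2, Y).
Bind B := n; substituting into the one remaining equation that mentions B gives: Y = tree(n, n). Substituting into the earlier binding gives X2 := tree(n, n).
Bind Y := tree(n, n); substituting into the remaining equation gives: Z = tree(2, tree(n, n)).
Bind Z := tree(2, tree(n, n)).
Applying the MGU to either side gives node(tree(tree(n, n), n), node(n, n, n), node(n, tree(n, n), tree(2, tree(n, n)))).

node(tree(tree(n, n), n), node(n, n, n), node(n, tree(n, n), tree(2, tree(n, n))))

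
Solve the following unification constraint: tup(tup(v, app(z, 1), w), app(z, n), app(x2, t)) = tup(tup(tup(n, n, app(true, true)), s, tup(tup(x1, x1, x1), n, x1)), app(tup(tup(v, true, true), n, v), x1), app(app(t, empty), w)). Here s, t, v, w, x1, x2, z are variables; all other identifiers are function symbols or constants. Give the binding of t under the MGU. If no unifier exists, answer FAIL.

Decompose tup/3: tup(v, app(z, 1), w) = tup(tup(n, n, app(true, true)), s, tup(tup(x1, x1, x1), n, x1)),  app(z, n) = app(tup(tup(v, true, true), n, v), x1),  app(x2, t) = app(app(t, empty), w).
Decompose tup/3: v = tup(n, n, app(true, true)),  app(z, 1) = s,  w = tup(tup(x1, x1, x1), n, x1).
Bind v := tup(n, n, app(true, true)); substituting into the one remaining equation that mentions v gives: app(z, n) = app(tup(tup(tup(n, n, app(true, true)), true, true), n, tup(n, n, app(true, true))), x1).
Bind s := app(z, 1); no other remaining equation mentions s.
Bind w := tup(tup(x1, x1, x1), n, x1); substituting into the one remaining equation that mentions w gives: app(x2, t) = app(app(t, empty), tup(tup(x1, x1, x1), n, x1)).
Decompose app/2: z = tup(tup(tup(n, n, app(true, true)), true, true), n, tup(n, n, app(true, true))),  n = x1.
Bind z := tup(tup(tup(n, n, app(true, true)), true, true), n, tup(n, n, app(true, true))); no other remaining equation mentions z. Substituting into the earlier binding gives s := app(tup(tup(tup(n, n, app(true, true)), true, true), n, tup(n, n, app(true, true))), 1).
Bind x1 := n; substituting into the remaining equation gives: app(x2, t) = app(app(t, empty), tup(tup(n, n, n), n, n)). Substituting into the earlier binding gives w := tup(tup(n, n, n), n, n).
Decompose app/2: x2 = app(t, empty),  t = tup(tup(n, n, n), n, n).
Bind x2 := app(t, empty); no other remaining equation mentions x2.
Bind t := tup(tup(n, n, n), n, n). Substituting into the earlier binding gives x2 := app(tup(tup(n, n, n), n, n), empty).
MGU = { v -> tup(n, n, app(true, true)), s -> app(tup(tup(tup(n, n, app(true, true)), true, true), n, tup(n, n, app(true, true))), 1), w -> tup(tup(n, n, n), n, n), z -> tup(tup(tup(n, n, app(true, true)), true, true), n, tup(n, n, app(true, true))), x1 -> n, x2 -> app(tup(tup(n, n, n), n, n), empty), t -> tup(tup(n, n, n), n, n) }, so t -> tup(tup(n, n, n), n, n).

tup(tup(n, n, n), n, n)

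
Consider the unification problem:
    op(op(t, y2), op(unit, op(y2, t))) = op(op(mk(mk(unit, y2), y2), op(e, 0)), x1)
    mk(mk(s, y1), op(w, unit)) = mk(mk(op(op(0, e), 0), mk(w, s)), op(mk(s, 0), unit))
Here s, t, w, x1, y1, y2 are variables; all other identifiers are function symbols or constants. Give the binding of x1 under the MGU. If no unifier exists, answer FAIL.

Decompose op/2: op(t, y2) = op(mk(mk(unit, y2), y2), op(e, 0)),  op(unit, op(y2, t)) = x1.
Decompose op/2: t = mk(mk(unit, y2), y2),  y2 = op(e, 0).
Bind t := mk(mk(unit, y2), y2); substituting into the one remaining equation that mentions t gives: op(unit, op(y2, mk(mk(unit, y2), y2))) = x1.
Bind y2 := op(e, 0); substituting into the one remaining equation that mentions y2 gives: op(unit, op(op(e, 0), mk(mk(unit, op(e, 0)), op(e, 0)))) = x1. Substituting into the earlier binding gives t := mk(mk(unit, op(e, 0)), op(e, 0)).
Bind x1 := op(unit, op(op(e, 0), mk(mk(unit, op(e, 0)), op(e, 0)))); no other remaining equation mentions x1.
Decompose mk/2: mk(s, y1) = mk(op(op(0, e), 0), mk(w, s)),  op(w, unit) = op(mk(s, 0), unit).
Decompose mk/2: s = op(op(0, e), 0),  y1 = mk(w, s).
Bind s := op(op(0, e), 0); substituting into the remaining equations gives: y1 = mk(w, op(op(0, e), 0)),  op(w, unit) = op(mk(op(op(0, e), 0), 0), unit).
Bind y1 := mk(w, op(op(0, e), 0)); no other remaining equation mentions y1.
Decompose op/2: w = mk(op(op(0, e), 0), 0),  unit = unit.
Bind w := mk(op(op(0, e), 0), 0); no other remaining equation mentions w. Substituting into the earlier binding gives y1 := mk(mk(op(op(0, e), 0), 0), op(op(0, e), 0)).
Delete trivial equation unit = unit.
MGU = { t := mk(mk(unit, op(e, 0)), op(e, 0)), y2 := op(e, 0), x1 := op(unit, op(op(e, 0), mk(mk(unit, op(e, 0)), op(e, 0)))), s := op(op(0, e), 0), y1 := mk(mk(op(op(0, e), 0), 0), op(op(0, e), 0)), w := mk(op(op(0, e), 0), 0) }, so x1 := op(unit, op(op(e, 0), mk(mk(unit, op(e, 0)), op(e, 0)))).

op(unit, op(op(e, 0), mk(mk(unit, op(e, 0)), op(e, 0))))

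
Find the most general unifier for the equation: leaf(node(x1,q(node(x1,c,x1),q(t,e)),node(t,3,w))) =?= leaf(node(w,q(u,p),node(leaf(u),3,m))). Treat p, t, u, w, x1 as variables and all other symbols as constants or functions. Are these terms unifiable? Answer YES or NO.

YES

Decompose leaf/1: node(x1,q(node(x1,c,x1),q(t,e)),node(t,3,w)) =?= node(w,q(u,p),node(leaf(u),3,m)).
Decompose node/3: x1 =?= w,  q(node(x1,c,x1),q(t,e)) =?= q(u,p),  node(t,3,w) =?= node(leaf(u),3,m).
Bind x1 := w; substituting into the one remaining equation that mentions x1 gives: q(node(w,c,w),q(t,e)) =?= q(u,p).
Decompose q/2: node(w,c,w) =?= u,  q(t,e) =?= p.
Bind u := node(w,c,w); substituting into the one remaining equation that mentions u gives: node(t,3,w) =?= node(leaf(node(w,c,w)),3,m).
Bind p := q(t,e); no other remaining equation mentions p.
Decompose node/3: t =?= leaf(node(w,c,w)),  3 =?= 3,  w =?= m.
Bind t := leaf(node(w,c,w)); no other remaining equation mentions t. Substituting into the earlier binding gives p := q(leaf(node(w,c,w)),e).
Delete trivial equation 3 =?= 3.
Bind w := m. Substituting into the earlier bindings gives x1 := m, u := node(m,c,m), p := q(leaf(node(m,c,m)),e), t := leaf(node(m,c,m)).
No equations remain and no clash or occurs-check failure arose, so a unifier exists.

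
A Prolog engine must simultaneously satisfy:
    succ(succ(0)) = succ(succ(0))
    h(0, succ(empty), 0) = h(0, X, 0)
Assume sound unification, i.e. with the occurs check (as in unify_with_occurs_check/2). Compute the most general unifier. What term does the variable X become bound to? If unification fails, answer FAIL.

succ(empty)

Delete trivial equation succ(succ(0)) = succ(succ(0)).
Decompose h/3: 0 = 0,  succ(empty) = X,  0 = 0.
Delete trivial equation 0 = 0.
Bind X := succ(empty); no other remaining equation mentions X.
Delete trivial equation 0 = 0.
MGU = { X ↦ succ(empty) }, so X ↦ succ(empty).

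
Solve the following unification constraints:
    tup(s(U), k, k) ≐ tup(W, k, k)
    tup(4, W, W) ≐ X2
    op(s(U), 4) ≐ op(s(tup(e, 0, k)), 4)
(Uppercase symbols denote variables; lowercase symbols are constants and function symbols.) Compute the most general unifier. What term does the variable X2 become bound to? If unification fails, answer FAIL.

Decompose tup/3: s(U) ≐ W,  k ≐ k,  k ≐ k.
Bind W := s(U); substituting into the one remaining equation that mentions W gives: tup(4, s(U), s(U)) ≐ X2.
Delete trivial equation k ≐ k.
Delete trivial equation k ≐ k.
Bind X2 := tup(4, s(U), s(U)); no other remaining equation mentions X2.
Decompose op/2: s(U) ≐ s(tup(e, 0, k)),  4 ≐ 4.
Decompose s/1: U ≐ tup(e, 0, k).
Bind U := tup(e, 0, k); no other remaining equation mentions U. Substituting into the earlier bindings gives W := s(tup(e, 0, k)), X2 := tup(4, s(tup(e, 0, k)), s(tup(e, 0, k))).
Delete trivial equation 4 ≐ 4.
MGU = { W := s(tup(e, 0, k)), X2 := tup(4, s(tup(e, 0, k)), s(tup(e, 0, k))), U := tup(e, 0, k) }, so X2 := tup(4, s(tup(e, 0, k)), s(tup(e, 0, k))).

tup(4, s(tup(e, 0, k)), s(tup(e, 0, k)))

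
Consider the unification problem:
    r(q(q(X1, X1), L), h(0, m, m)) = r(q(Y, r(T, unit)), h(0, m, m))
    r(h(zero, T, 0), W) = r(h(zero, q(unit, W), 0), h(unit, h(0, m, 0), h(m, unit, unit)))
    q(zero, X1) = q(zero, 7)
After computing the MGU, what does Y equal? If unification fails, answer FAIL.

q(7, 7)

Decompose r/2: q(q(X1, X1), L) = q(Y, r(T, unit)),  h(0, m, m) = h(0, m, m).
Decompose q/2: q(X1, X1) = Y,  L = r(T, unit).
Bind Y := q(X1, X1); no other remaining equation mentions Y.
Bind L := r(T, unit); no other remaining equation mentions L.
Delete trivial equation h(0, m, m) = h(0, m, m).
Decompose r/2: h(zero, T, 0) = h(zero, q(unit, W), 0),  W = h(unit, h(0, m, 0), h(m, unit, unit)).
Decompose h/3: zero = zero,  T = q(unit, W),  0 = 0.
Delete trivial equation zero = zero.
Bind T := q(unit, W); no other remaining equation mentions T. Substituting into the earlier binding gives L := r(q(unit, W), unit).
Delete trivial equation 0 = 0.
Bind W := h(unit, h(0, m, 0), h(m, unit, unit)); no other remaining equation mentions W. Substituting into the earlier bindings gives L := r(q(unit, h(unit, h(0, m, 0), h(m, unit, unit))), unit), T := q(unit, h(unit, h(0, m, 0), h(m, unit, unit))).
Decompose q/2: zero = zero,  X1 = 7.
Delete trivial equation zero = zero.
Bind X1 := 7. Substituting into the earlier binding gives Y := q(7, 7).
MGU = { Y -> q(7, 7), L -> r(q(unit, h(unit, h(0, m, 0), h(m, unit, unit))), unit), T -> q(unit, h(unit, h(0, m, 0), h(m, unit, unit))), W -> h(unit, h(0, m, 0), h(m, unit, unit)), X1 -> 7 }, so Y -> q(7, 7).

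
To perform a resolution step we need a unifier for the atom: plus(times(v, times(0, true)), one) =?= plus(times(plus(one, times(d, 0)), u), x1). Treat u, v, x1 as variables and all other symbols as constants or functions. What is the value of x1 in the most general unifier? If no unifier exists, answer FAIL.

one

Decompose plus/2: times(v, times(0, true)) =?= times(plus(one, times(d, 0)), u),  one =?= x1.
Decompose times/2: v =?= plus(one, times(d, 0)),  times(0, true) =?= u.
Bind v := plus(one, times(d, 0)); no other remaining equation mentions v.
Bind u := times(0, true); no other remaining equation mentions u.
Bind x1 := one.
MGU = { v -> plus(one, times(d, 0)), u -> times(0, true), x1 -> one }, so x1 -> one.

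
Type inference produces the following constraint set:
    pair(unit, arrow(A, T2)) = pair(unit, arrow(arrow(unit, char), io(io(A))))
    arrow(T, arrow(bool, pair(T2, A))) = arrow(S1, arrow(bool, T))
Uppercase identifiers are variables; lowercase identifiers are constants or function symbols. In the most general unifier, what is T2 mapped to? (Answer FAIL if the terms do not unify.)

io(io(arrow(unit, char)))

Decompose pair/2: unit = unit,  arrow(A, T2) = arrow(arrow(unit, char), io(io(A))).
Delete trivial equation unit = unit.
Decompose arrow/2: A = arrow(unit, char),  T2 = io(io(A)).
Bind A := arrow(unit, char); substituting into the remaining equations gives: T2 = io(io(arrow(unit, char))),  arrow(T, arrow(bool, pair(T2, arrow(unit, char)))) = arrow(S1, arrow(bool, T)).
Bind T2 := io(io(arrow(unit, char))); substituting into the remaining equation gives: arrow(T, arrow(bool, pair(io(io(arrow(unit, char))), arrow(unit, char)))) = arrow(S1, arrow(bool, T)).
Decompose arrow/2: T = S1,  arrow(bool, pair(io(io(arrow(unit, char))), arrow(unit, char))) = arrow(bool, T).
Bind T := S1; substituting into the remaining equation gives: arrow(bool, pair(io(io(arrow(unit, char))), arrow(unit, char))) = arrow(bool, S1).
Decompose arrow/2: bool = bool,  pair(io(io(arrow(unit, char))), arrow(unit, char)) = S1.
Delete trivial equation bool = bool.
Bind S1 := pair(io(io(arrow(unit, char))), arrow(unit, char)). Substituting into the earlier binding gives T := pair(io(io(arrow(unit, char))), arrow(unit, char)).
MGU = { A := arrow(unit, char), T2 := io(io(arrow(unit, char))), T := pair(io(io(arrow(unit, char))), arrow(unit, char)), S1 := pair(io(io(arrow(unit, char))), arrow(unit, char)) }, so T2 := io(io(arrow(unit, char))).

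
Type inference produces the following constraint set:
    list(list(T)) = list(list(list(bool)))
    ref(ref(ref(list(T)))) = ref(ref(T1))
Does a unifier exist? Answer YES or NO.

Decompose list/1: list(T) = list(list(bool)).
Decompose list/1: T = list(bool).
Bind T := list(bool); substituting into the remaining equation gives: ref(ref(ref(list(list(bool))))) = ref(ref(T1)).
Decompose ref/1: ref(ref(list(list(bool)))) = ref(T1).
Decompose ref/1: ref(list(list(bool))) = T1.
Bind T1 := ref(list(list(bool))).
No equations remain and no clash or occurs-check failure arose, so a unifier exists.

YES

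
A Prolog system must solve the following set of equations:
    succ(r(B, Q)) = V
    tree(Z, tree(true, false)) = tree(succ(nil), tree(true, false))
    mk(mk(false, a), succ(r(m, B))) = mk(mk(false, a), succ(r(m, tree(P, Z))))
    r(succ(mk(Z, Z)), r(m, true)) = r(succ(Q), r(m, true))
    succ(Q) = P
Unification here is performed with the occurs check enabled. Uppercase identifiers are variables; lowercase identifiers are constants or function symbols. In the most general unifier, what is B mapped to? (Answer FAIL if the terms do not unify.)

Bind V := succ(r(B, Q)); no other remaining equation mentions V.
Decompose tree/2: Z = succ(nil),  tree(true, false) = tree(true, false).
Bind Z := succ(nil); substituting into the 2 remaining equations that mention Z gives: mk(mk(false, a), succ(r(m, B))) = mk(mk(false, a), succ(r(m, tree(P, succ(nil))))),  r(succ(mk(succ(nil), succ(nil))), r(m, true)) = r(succ(Q), r(m, true)).
Delete trivial equation tree(true, false) = tree(true, false).
Decompose mk/2: mk(false, a) = mk(false, a),  succ(r(m, B)) = succ(r(m, tree(P, succ(nil)))).
Delete trivial equation mk(false, a) = mk(false, a).
Decompose succ/1: r(m, B) = r(m, tree(P, succ(nil))).
Decompose r/2: m = m,  B = tree(P, succ(nil)).
Delete trivial equation m = m.
Bind B := tree(P, succ(nil)); no other remaining equation mentions B. Substituting into the earlier binding gives V := succ(r(tree(P, succ(nil)), Q)).
Decompose r/2: succ(mk(succ(nil), succ(nil))) = succ(Q),  r(m, true) = r(m, true).
Decompose succ/1: mk(succ(nil), succ(nil)) = Q.
Bind Q := mk(succ(nil), succ(nil)); substituting into the one remaining equation that mentions Q gives: succ(mk(succ(nil), succ(nil))) = P. Substituting into the earlier binding gives V := succ(r(tree(P, succ(nil)), mk(succ(nil), succ(nil)))).
Delete trivial equation r(m, true) = r(m, true).
Bind P := succ(mk(succ(nil), succ(nil))). Substituting into the earlier bindings gives V := succ(r(tree(succ(mk(succ(nil), succ(nil))), succ(nil)), mk(succ(nil), succ(nil)))), B := tree(succ(mk(succ(nil), succ(nil))), succ(nil)).
MGU = { V ↦ succ(r(tree(succ(mk(succ(nil), succ(nil))), succ(nil)), mk(succ(nil), succ(nil)))), Z ↦ succ(nil), B ↦ tree(succ(mk(succ(nil), succ(nil))), succ(nil)), Q ↦ mk(succ(nil), succ(nil)), P ↦ succ(mk(succ(nil), succ(nil))) }, so B ↦ tree(succ(mk(succ(nil), succ(nil))), succ(nil)).

tree(succ(mk(succ(nil), succ(nil))), succ(nil))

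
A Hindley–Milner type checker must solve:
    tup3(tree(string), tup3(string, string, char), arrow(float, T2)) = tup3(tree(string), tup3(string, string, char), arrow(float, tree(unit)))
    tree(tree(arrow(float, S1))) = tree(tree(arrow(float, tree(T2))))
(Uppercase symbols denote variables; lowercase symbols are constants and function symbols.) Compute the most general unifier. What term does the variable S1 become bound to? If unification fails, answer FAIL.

Decompose tup3/3: tree(string) = tree(string),  tup3(string, string, char) = tup3(string, string, char),  arrow(float, T2) = arrow(float, tree(unit)).
Delete trivial equation tree(string) = tree(string).
Delete trivial equation tup3(string, string, char) = tup3(string, string, char).
Decompose arrow/2: float = float,  T2 = tree(unit).
Delete trivial equation float = float.
Bind T2 := tree(unit); substituting into the remaining equation gives: tree(tree(arrow(float, S1))) = tree(tree(arrow(float, tree(tree(unit))))).
Decompose tree/1: tree(arrow(float, S1)) = tree(arrow(float, tree(tree(unit)))).
Decompose tree/1: arrow(float, S1) = arrow(float, tree(tree(unit))).
Decompose arrow/2: float = float,  S1 = tree(tree(unit)).
Delete trivial equation float = float.
Bind S1 := tree(tree(unit)).
MGU = { T2 -> tree(unit), S1 -> tree(tree(unit)) }, so S1 -> tree(tree(unit)).

tree(tree(unit))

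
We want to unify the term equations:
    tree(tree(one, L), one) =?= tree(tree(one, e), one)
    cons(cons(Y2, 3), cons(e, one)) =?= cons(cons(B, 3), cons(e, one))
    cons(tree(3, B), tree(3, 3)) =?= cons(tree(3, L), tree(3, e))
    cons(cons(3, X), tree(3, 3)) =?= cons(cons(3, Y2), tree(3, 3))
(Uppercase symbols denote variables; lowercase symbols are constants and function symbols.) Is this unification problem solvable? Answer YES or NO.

NO

Decompose tree/2: tree(one, L) =?= tree(one, e),  one =?= one.
Decompose tree/2: one =?= one,  L =?= e.
Delete trivial equation one =?= one.
Bind L := e; substituting into the one remaining equation that mentions L gives: cons(tree(3, B), tree(3, 3)) =?= cons(tree(3, e), tree(3, e)).
Delete trivial equation one =?= one.
Decompose cons/2: cons(Y2, 3) =?= cons(B, 3),  cons(e, one) =?= cons(e, one).
Decompose cons/2: Y2 =?= B,  3 =?= 3.
Bind Y2 := B; substituting into the one remaining equation that mentions Y2 gives: cons(cons(3, X), tree(3, 3)) =?= cons(cons(3, B), tree(3, 3)).
Delete trivial equation 3 =?= 3.
Delete trivial equation cons(e, one) =?= cons(e, one).
Decompose cons/2: tree(3, B) =?= tree(3, e),  tree(3, 3) =?= tree(3, e).
Decompose tree/2: 3 =?= 3,  B =?= e.
Delete trivial equation 3 =?= 3.
Bind B := e; substituting into the one remaining equation that mentions B gives: cons(cons(3, X), tree(3, 3)) =?= cons(cons(3, e), tree(3, 3)). Substituting into the earlier binding gives Y2 := e.
Decompose tree/2: 3 =?= 3,  3 =?= e.
Delete trivial equation 3 =?= 3.
Clash: constants 3 and e differ; no unifier exists.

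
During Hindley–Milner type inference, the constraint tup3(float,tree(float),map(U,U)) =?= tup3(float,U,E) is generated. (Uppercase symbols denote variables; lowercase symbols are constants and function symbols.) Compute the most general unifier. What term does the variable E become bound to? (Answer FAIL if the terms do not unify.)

map(tree(float),tree(float))

Decompose tup3/3: float =?= float,  tree(float) =?= U,  map(U,U) =?= E.
Delete trivial equation float =?= float.
Bind U := tree(float); substituting into the remaining equation gives: map(tree(float),tree(float)) =?= E.
Bind E := map(tree(float),tree(float)).
MGU = { U ↦ tree(float), E ↦ map(tree(float),tree(float)) }, so E ↦ map(tree(float),tree(float)).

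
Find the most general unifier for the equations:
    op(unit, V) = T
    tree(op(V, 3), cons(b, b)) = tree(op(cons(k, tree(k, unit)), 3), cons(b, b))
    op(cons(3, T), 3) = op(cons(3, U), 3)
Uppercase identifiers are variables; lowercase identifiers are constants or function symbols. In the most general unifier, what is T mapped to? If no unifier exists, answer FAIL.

op(unit, cons(k, tree(k, unit)))

Bind T := op(unit, V); substituting into the one remaining equation that mentions T gives: op(cons(3, op(unit, V)), 3) = op(cons(3, U), 3).
Decompose tree/2: op(V, 3) = op(cons(k, tree(k, unit)), 3),  cons(b, b) = cons(b, b).
Decompose op/2: V = cons(k, tree(k, unit)),  3 = 3.
Bind V := cons(k, tree(k, unit)); substituting into the one remaining equation that mentions V gives: op(cons(3, op(unit, cons(k, tree(k, unit)))), 3) = op(cons(3, U), 3). Substituting into the earlier binding gives T := op(unit, cons(k, tree(k, unit))).
Delete trivial equation 3 = 3.
Delete trivial equation cons(b, b) = cons(b, b).
Decompose op/2: cons(3, op(unit, cons(k, tree(k, unit)))) = cons(3, U),  3 = 3.
Decompose cons/2: 3 = 3,  op(unit, cons(k, tree(k, unit))) = U.
Delete trivial equation 3 = 3.
Bind U := op(unit, cons(k, tree(k, unit))); no other remaining equation mentions U.
Delete trivial equation 3 = 3.
MGU = { T -> op(unit, cons(k, tree(k, unit))), V -> cons(k, tree(k, unit)), U -> op(unit, cons(k, tree(k, unit))) }, so T -> op(unit, cons(k, tree(k, unit))).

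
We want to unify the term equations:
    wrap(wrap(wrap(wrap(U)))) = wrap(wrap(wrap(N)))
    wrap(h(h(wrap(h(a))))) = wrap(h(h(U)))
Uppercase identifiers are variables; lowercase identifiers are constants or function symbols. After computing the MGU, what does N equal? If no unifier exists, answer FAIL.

wrap(wrap(h(a)))

Decompose wrap/1: wrap(wrap(wrap(U))) = wrap(wrap(N)).
Decompose wrap/1: wrap(wrap(U)) = wrap(N).
Decompose wrap/1: wrap(U) = N.
Bind N := wrap(U); no other remaining equation mentions N.
Decompose wrap/1: h(h(wrap(h(a)))) = h(h(U)).
Decompose h/1: h(wrap(h(a))) = h(U).
Decompose h/1: wrap(h(a)) = U.
Bind U := wrap(h(a)). Substituting into the earlier binding gives N := wrap(wrap(h(a))).
MGU = { N ↦ wrap(wrap(h(a))), U ↦ wrap(h(a)) }, so N ↦ wrap(wrap(h(a))).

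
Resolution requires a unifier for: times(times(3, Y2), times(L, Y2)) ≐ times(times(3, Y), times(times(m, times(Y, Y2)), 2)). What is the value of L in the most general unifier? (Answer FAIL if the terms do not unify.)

Decompose times/2: times(3, Y2) ≐ times(3, Y),  times(L, Y2) ≐ times(times(m, times(Y, Y2)), 2).
Decompose times/2: 3 ≐ 3,  Y2 ≐ Y.
Delete trivial equation 3 ≐ 3.
Bind Y2 := Y; substituting into the remaining equation gives: times(L, Y) ≐ times(times(m, times(Y, Y)), 2).
Decompose times/2: L ≐ times(m, times(Y, Y)),  Y ≐ 2.
Bind L := times(m, times(Y, Y)); no other remaining equation mentions L.
Bind Y := 2. Substituting into the earlier bindings gives Y2 := 2, L := times(m, times(2, 2)).
MGU = { Y2 := 2, L := times(m, times(2, 2)), Y := 2 }, so L := times(m, times(2, 2)).

times(m, times(2, 2))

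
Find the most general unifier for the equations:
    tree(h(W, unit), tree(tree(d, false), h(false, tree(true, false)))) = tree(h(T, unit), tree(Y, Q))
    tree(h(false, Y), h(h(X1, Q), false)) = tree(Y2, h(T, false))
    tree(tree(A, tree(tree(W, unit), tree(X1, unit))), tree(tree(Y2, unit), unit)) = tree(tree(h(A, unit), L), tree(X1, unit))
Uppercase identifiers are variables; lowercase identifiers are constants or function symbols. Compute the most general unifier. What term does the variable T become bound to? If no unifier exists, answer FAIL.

Decompose tree/2: h(W, unit) = h(T, unit),  tree(tree(d, false), h(false, tree(true, false))) = tree(Y, Q).
Decompose h/2: W = T,  unit = unit.
Bind W := T; substituting into the one remaining equation that mentions W gives: tree(tree(A, tree(tree(T, unit), tree(X1, unit))), tree(tree(Y2, unit), unit)) = tree(tree(h(A, unit), L), tree(X1, unit)).
Delete trivial equation unit = unit.
Decompose tree/2: tree(d, false) = Y,  h(false, tree(true, false)) = Q.
Bind Y := tree(d, false); substituting into the one remaining equation that mentions Y gives: tree(h(false, tree(d, false)), h(h(X1, Q), false)) = tree(Y2, h(T, false)).
Bind Q := h(false, tree(true, false)); substituting into the one remaining equation that mentions Q gives: tree(h(false, tree(d, false)), h(h(X1, h(false, tree(true, false))), false)) = tree(Y2, h(T, false)).
Decompose tree/2: h(false, tree(d, false)) = Y2,  h(h(X1, h(false, tree(true, false))), false) = h(T, false).
Bind Y2 := h(false, tree(d, false)); substituting into the one remaining equation that mentions Y2 gives: tree(tree(A, tree(tree(T, unit), tree(X1, unit))), tree(tree(h(false, tree(d, false)), unit), unit)) = tree(tree(h(A, unit), L), tree(X1, unit)).
Decompose h/2: h(X1, h(false, tree(true, false))) = T,  false = false.
Bind T := h(X1, h(false, tree(true, false))); substituting into the one remaining equation that mentions T gives: tree(tree(A, tree(tree(h(X1, h(false, tree(true, false))), unit), tree(X1, unit))), tree(tree(h(false, tree(d, false)), unit), unit)) = tree(tree(h(A, unit), L), tree(X1, unit)). Substituting into the earlier binding gives W := h(X1, h(false, tree(true, false))).
Delete trivial equation false = false.
Decompose tree/2: tree(A, tree(tree(h(X1, h(false, tree(true, false))), unit), tree(X1, unit))) = tree(h(A, unit), L),  tree(tree(h(false, tree(d, false)), unit), unit) = tree(X1, unit).
Decompose tree/2: A = h(A, unit),  tree(tree(h(X1, h(false, tree(true, false))), unit), tree(X1, unit)) = L.
Occurs check fails: A occurs in h(A, unit); the equation A = h(A, unit) has no finite solution.

FAIL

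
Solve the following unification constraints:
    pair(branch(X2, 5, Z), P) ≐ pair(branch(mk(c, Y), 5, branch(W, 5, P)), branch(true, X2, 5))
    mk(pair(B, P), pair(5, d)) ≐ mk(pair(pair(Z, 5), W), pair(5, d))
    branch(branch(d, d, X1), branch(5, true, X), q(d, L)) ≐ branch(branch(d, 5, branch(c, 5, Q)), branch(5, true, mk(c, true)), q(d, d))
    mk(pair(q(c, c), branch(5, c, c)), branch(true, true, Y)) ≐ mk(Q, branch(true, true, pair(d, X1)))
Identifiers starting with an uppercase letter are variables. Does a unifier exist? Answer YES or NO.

NO

Decompose pair/2: branch(X2, 5, Z) ≐ branch(mk(c, Y), 5, branch(W, 5, P)),  P ≐ branch(true, X2, 5).
Decompose branch/3: X2 ≐ mk(c, Y),  5 ≐ 5,  Z ≐ branch(W, 5, P).
Bind X2 := mk(c, Y); substituting into the one remaining equation that mentions X2 gives: P ≐ branch(true, mk(c, Y), 5).
Delete trivial equation 5 ≐ 5.
Bind Z := branch(W, 5, P); substituting into the one remaining equation that mentions Z gives: mk(pair(B, P), pair(5, d)) ≐ mk(pair(pair(branch(W, 5, P), 5), W), pair(5, d)).
Bind P := branch(true, mk(c, Y), 5); substituting into the one remaining equation that mentions P gives: mk(pair(B, branch(true, mk(c, Y), 5)), pair(5, d)) ≐ mk(pair(pair(branch(W, 5, branch(true, mk(c, Y), 5)), 5), W), pair(5, d)). Substituting into the earlier binding gives Z := branch(W, 5, branch(true, mk(c, Y), 5)).
Decompose mk/2: pair(B, branch(true, mk(c, Y), 5)) ≐ pair(pair(branch(W, 5, branch(true, mk(c, Y), 5)), 5), W),  pair(5, d) ≐ pair(5, d).
Decompose pair/2: B ≐ pair(branch(W, 5, branch(true, mk(c, Y), 5)), 5),  branch(true, mk(c, Y), 5) ≐ W.
Bind B := pair(branch(W, 5, branch(true, mk(c, Y), 5)), 5); no other remaining equation mentions B.
Bind W := branch(true, mk(c, Y), 5); no other remaining equation mentions W. Substituting into the earlier bindings gives Z := branch(branch(true, mk(c, Y), 5), 5, branch(true, mk(c, Y), 5)), B := pair(branch(branch(true, mk(c, Y), 5), 5, branch(true, mk(c, Y), 5)), 5).
Delete trivial equation pair(5, d) ≐ pair(5, d).
Decompose branch/3: branch(d, d, X1) ≐ branch(d, 5, branch(c, 5, Q)),  branch(5, true, X) ≐ branch(5, true, mk(c, true)),  q(d, L) ≐ q(d, d).
Decompose branch/3: d ≐ d,  d ≐ 5,  X1 ≐ branch(c, 5, Q).
Delete trivial equation d ≐ d.
Clash: constants d and 5 differ; no unifier exists.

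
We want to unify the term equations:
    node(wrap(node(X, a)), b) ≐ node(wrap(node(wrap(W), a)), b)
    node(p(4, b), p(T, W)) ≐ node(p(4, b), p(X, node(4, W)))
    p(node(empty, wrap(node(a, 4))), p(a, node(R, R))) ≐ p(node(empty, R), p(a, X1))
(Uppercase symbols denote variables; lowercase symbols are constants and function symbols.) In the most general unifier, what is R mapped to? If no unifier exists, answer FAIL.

FAIL

Decompose node/2: wrap(node(X, a)) ≐ wrap(node(wrap(W), a)),  b ≐ b.
Decompose wrap/1: node(X, a) ≐ node(wrap(W), a).
Decompose node/2: X ≐ wrap(W),  a ≐ a.
Bind X := wrap(W); substituting into the one remaining equation that mentions X gives: node(p(4, b), p(T, W)) ≐ node(p(4, b), p(wrap(W), node(4, W))).
Delete trivial equation a ≐ a.
Delete trivial equation b ≐ b.
Decompose node/2: p(4, b) ≐ p(4, b),  p(T, W) ≐ p(wrap(W), node(4, W)).
Delete trivial equation p(4, b) ≐ p(4, b).
Decompose p/2: T ≐ wrap(W),  W ≐ node(4, W).
Bind T := wrap(W); no other remaining equation mentions T.
Occurs check fails: W occurs in node(4, W); the equation W ≐ node(4, W) has no finite solution.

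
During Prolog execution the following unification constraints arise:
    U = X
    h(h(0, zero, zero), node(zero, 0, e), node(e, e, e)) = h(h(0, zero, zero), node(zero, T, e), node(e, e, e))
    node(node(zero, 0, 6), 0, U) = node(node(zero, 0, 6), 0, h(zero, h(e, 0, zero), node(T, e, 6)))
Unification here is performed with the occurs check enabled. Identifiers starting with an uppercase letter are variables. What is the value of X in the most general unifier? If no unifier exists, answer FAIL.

h(zero, h(e, 0, zero), node(0, e, 6))

Bind U := X; substituting into the one remaining equation that mentions U gives: node(node(zero, 0, 6), 0, X) = node(node(zero, 0, 6), 0, h(zero, h(e, 0, zero), node(T, e, 6))).
Decompose h/3: h(0, zero, zero) = h(0, zero, zero),  node(zero, 0, e) = node(zero, T, e),  node(e, e, e) = node(e, e, e).
Delete trivial equation h(0, zero, zero) = h(0, zero, zero).
Decompose node/3: zero = zero,  0 = T,  e = e.
Delete trivial equation zero = zero.
Bind T := 0; substituting into the one remaining equation that mentions T gives: node(node(zero, 0, 6), 0, X) = node(node(zero, 0, 6), 0, h(zero, h(e, 0, zero), node(0, e, 6))).
Delete trivial equation e = e.
Delete trivial equation node(e, e, e) = node(e, e, e).
Decompose node/3: node(zero, 0, 6) = node(zero, 0, 6),  0 = 0,  X = h(zero, h(e, 0, zero), node(0, e, 6)).
Delete trivial equation node(zero, 0, 6) = node(zero, 0, 6).
Delete trivial equation 0 = 0.
Bind X := h(zero, h(e, 0, zero), node(0, e, 6)). Substituting into the earlier binding gives U := h(zero, h(e, 0, zero), node(0, e, 6)).
MGU = { U = h(zero, h(e, 0, zero), node(0, e, 6)), T = 0, X = h(zero, h(e, 0, zero), node(0, e, 6)) }, so X = h(zero, h(e, 0, zero), node(0, e, 6)).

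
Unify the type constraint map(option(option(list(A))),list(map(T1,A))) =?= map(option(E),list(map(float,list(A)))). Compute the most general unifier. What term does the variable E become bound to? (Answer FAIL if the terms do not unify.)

Decompose map/2: option(option(list(A))) =?= option(E),  list(map(T1,A)) =?= list(map(float,list(A))).
Decompose option/1: option(list(A)) =?= E.
Bind E := option(list(A)); no other remaining equation mentions E.
Decompose list/1: map(T1,A) =?= map(float,list(A)).
Decompose map/2: T1 =?= float,  A =?= list(A).
Bind T1 := float; no other remaining equation mentions T1.
Occurs check fails: A occurs in list(A); the equation A =?= list(A) has no finite solution.

FAIL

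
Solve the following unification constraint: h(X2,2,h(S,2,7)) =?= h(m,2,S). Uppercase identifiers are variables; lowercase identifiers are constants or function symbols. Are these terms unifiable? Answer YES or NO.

Decompose h/3: X2 =?= m,  2 =?= 2,  h(S,2,7) =?= S.
Bind X2 := m; no other remaining equation mentions X2.
Delete trivial equation 2 =?= 2.
Occurs check fails: S occurs in h(S,2,7); the equation S =?= h(S,2,7) has no finite solution.

NO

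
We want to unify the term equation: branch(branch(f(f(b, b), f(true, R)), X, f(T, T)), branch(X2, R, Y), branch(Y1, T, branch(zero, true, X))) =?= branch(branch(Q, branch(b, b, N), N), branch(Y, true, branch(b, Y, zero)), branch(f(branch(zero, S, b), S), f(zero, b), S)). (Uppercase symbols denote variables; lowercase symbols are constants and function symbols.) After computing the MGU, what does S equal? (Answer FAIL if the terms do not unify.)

FAIL

Decompose branch/3: branch(f(f(b, b), f(true, R)), X, f(T, T)) =?= branch(Q, branch(b, b, N), N),  branch(X2, R, Y) =?= branch(Y, true, branch(b, Y, zero)),  branch(Y1, T, branch(zero, true, X)) =?= branch(f(branch(zero, S, b), S), f(zero, b), S).
Decompose branch/3: f(f(b, b), f(true, R)) =?= Q,  X =?= branch(b, b, N),  f(T, T) =?= N.
Bind Q := f(f(b, b), f(true, R)); no other remaining equation mentions Q.
Bind X := branch(b, b, N); substituting into the one remaining equation that mentions X gives: branch(Y1, T, branch(zero, true, branch(b, b, N))) =?= branch(f(branch(zero, S, b), S), f(zero, b), S).
Bind N := f(T, T); substituting into the one remaining equation that mentions N gives: branch(Y1, T, branch(zero, true, branch(b, b, f(T, T)))) =?= branch(f(branch(zero, S, b), S), f(zero, b), S). Substituting into the earlier binding gives X := branch(b, b, f(T, T)).
Decompose branch/3: X2 =?= Y,  R =?= true,  Y =?= branch(b, Y, zero).
Bind X2 := Y; no other remaining equation mentions X2.
Bind R := true; no other remaining equation mentions R. Substituting into the earlier binding gives Q := f(f(b, b), f(true, true)).
Occurs check fails: Y occurs in branch(b, Y, zero); the equation Y =?= branch(b, Y, zero) has no finite solution.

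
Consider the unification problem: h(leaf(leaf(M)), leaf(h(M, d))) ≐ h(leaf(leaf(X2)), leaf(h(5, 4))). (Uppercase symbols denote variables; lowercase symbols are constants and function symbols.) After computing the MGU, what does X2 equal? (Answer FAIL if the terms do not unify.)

FAIL

Decompose h/2: leaf(leaf(M)) ≐ leaf(leaf(X2)),  leaf(h(M, d)) ≐ leaf(h(5, 4)).
Decompose leaf/1: leaf(M) ≐ leaf(X2).
Decompose leaf/1: M ≐ X2.
Bind M := X2; substituting into the remaining equation gives: leaf(h(X2, d)) ≐ leaf(h(5, 4)).
Decompose leaf/1: h(X2, d) ≐ h(5, 4).
Decompose h/2: X2 ≐ 5,  d ≐ 4.
Bind X2 := 5; no other remaining equation mentions X2. Substituting into the earlier binding gives M := 5.
Clash: constants d and 4 differ; no unifier exists.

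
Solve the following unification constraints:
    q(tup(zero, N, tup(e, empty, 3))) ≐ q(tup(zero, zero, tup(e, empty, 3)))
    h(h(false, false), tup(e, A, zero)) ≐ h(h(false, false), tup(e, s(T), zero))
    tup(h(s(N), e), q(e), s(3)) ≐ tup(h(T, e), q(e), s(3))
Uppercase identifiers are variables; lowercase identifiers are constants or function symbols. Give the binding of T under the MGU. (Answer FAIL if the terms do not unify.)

Decompose q/1: tup(zero, N, tup(e, empty, 3)) ≐ tup(zero, zero, tup(e, empty, 3)).
Decompose tup/3: zero ≐ zero,  N ≐ zero,  tup(e, empty, 3) ≐ tup(e, empty, 3).
Delete trivial equation zero ≐ zero.
Bind N := zero; substituting into the one remaining equation that mentions N gives: tup(h(s(zero), e), q(e), s(3)) ≐ tup(h(T, e), q(e), s(3)).
Delete trivial equation tup(e, empty, 3) ≐ tup(e, empty, 3).
Decompose h/2: h(false, false) ≐ h(false, false),  tup(e, A, zero) ≐ tup(e, s(T), zero).
Delete trivial equation h(false, false) ≐ h(false, false).
Decompose tup/3: e ≐ e,  A ≐ s(T),  zero ≐ zero.
Delete trivial equation e ≐ e.
Bind A := s(T); no other remaining equation mentions A.
Delete trivial equation zero ≐ zero.
Decompose tup/3: h(s(zero), e) ≐ h(T, e),  q(e) ≐ q(e),  s(3) ≐ s(3).
Decompose h/2: s(zero) ≐ T,  e ≐ e.
Bind T := s(zero); no other remaining equation mentions T. Substituting into the earlier binding gives A := s(s(zero)).
Delete trivial equation e ≐ e.
Delete trivial equation q(e) ≐ q(e).
Delete trivial equation s(3) ≐ s(3).
MGU = { N ↦ zero, A ↦ s(s(zero)), T ↦ s(zero) }, so T ↦ s(zero).

s(zero)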